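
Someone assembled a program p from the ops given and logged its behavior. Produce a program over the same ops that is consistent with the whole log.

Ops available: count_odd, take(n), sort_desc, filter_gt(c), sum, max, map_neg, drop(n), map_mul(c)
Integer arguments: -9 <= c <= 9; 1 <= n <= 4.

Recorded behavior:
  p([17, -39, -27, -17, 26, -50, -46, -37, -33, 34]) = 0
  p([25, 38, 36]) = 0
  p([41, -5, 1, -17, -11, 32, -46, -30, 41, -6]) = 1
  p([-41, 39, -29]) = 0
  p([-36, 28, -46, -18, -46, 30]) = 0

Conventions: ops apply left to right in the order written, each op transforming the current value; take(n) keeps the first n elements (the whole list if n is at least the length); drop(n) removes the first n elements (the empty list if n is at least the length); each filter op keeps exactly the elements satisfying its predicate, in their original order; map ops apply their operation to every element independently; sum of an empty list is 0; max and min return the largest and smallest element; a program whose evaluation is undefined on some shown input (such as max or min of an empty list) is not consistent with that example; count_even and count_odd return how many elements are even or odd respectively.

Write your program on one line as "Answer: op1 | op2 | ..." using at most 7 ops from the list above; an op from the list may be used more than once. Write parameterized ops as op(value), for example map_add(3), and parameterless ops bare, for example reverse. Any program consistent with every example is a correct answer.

map_neg | filter_gt(-2) | map_mul(5) | map_neg | filter_gt(4) | count_odd

Check, running the answer program on each example:
  [17, -39, -27, -17, 26, -50, -46, -37, -33, 34] -> [-17, 39, 27, 17, -26, 50, 46, 37, 33, -34] -> [39, 27, 17, 50, 46, 37, 33] -> [195, 135, 85, 250, 230, 185, 165] -> [-195, -135, -85, -250, -230, -185, -165] -> [] -> 0
  [25, 38, 36] -> [-25, -38, -36] -> [] -> [] -> [] -> [] -> 0
  [41, -5, 1, -17, -11, 32, -46, -30, 41, -6] -> [-41, 5, -1, 17, 11, -32, 46, 30, -41, 6] -> [5, -1, 17, 11, 46, 30, 6] -> [25, -5, 85, 55, 230, 150, 30] -> [-25, 5, -85, -55, -230, -150, -30] -> [5] -> 1
  [-41, 39, -29] -> [41, -39, 29] -> [41, 29] -> [205, 145] -> [-205, -145] -> [] -> 0
  [-36, 28, -46, -18, -46, 30] -> [36, -28, 46, 18, 46, -30] -> [36, 46, 18, 46] -> [180, 230, 90, 230] -> [-180, -230, -90, -230] -> [] -> 0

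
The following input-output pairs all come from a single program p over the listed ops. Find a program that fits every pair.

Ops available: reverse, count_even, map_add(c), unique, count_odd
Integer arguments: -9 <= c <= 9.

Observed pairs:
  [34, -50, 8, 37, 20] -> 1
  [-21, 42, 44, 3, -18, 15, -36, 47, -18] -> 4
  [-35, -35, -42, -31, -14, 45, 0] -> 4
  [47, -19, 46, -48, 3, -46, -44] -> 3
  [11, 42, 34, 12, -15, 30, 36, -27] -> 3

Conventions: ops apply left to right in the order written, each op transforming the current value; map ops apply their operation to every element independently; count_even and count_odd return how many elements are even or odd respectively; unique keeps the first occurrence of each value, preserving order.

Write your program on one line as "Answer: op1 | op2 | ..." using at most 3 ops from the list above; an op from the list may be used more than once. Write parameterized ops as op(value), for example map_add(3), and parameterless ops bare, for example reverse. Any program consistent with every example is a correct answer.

map_add(-7) | count_even

Check, running the answer program on each example:
  [34, -50, 8, 37, 20] -> [27, -57, 1, 30, 13] -> 1
  [-21, 42, 44, 3, -18, 15, -36, 47, -18] -> [-28, 35, 37, -4, -25, 8, -43, 40, -25] -> 4
  [-35, -35, -42, -31, -14, 45, 0] -> [-42, -42, -49, -38, -21, 38, -7] -> 4
  [47, -19, 46, -48, 3, -46, -44] -> [40, -26, 39, -55, -4, -53, -51] -> 3
  [11, 42, 34, 12, -15, 30, 36, -27] -> [4, 35, 27, 5, -22, 23, 29, -34] -> 3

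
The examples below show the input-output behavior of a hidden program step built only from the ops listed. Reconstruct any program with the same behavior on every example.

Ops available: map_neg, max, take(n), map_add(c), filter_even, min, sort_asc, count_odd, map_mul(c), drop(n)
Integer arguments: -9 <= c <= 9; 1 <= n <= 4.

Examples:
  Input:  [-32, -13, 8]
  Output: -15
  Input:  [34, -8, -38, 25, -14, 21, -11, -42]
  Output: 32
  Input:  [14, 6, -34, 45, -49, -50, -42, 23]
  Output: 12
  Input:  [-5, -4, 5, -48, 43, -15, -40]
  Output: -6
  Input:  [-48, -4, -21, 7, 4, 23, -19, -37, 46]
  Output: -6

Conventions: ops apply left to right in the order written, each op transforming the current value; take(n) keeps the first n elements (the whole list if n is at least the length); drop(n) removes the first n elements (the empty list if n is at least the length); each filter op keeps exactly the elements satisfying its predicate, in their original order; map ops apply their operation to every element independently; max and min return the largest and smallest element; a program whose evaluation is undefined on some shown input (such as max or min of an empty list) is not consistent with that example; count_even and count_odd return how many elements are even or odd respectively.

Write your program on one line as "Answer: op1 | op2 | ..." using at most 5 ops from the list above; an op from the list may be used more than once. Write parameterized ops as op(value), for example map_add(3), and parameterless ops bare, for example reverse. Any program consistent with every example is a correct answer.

map_add(-5) | take(2) | sort_asc | map_add(3) | max

Check, running the answer program on each example:
  [-32, -13, 8] -> [-37, -18, 3] -> [-37, -18] -> [-37, -18] -> [-34, -15] -> -15
  [34, -8, -38, 25, -14, 21, -11, -42] -> [29, -13, -43, 20, -19, 16, -16, -47] -> [29, -13] -> [-13, 29] -> [-10, 32] -> 32
  [14, 6, -34, 45, -49, -50, -42, 23] -> [9, 1, -39, 40, -54, -55, -47, 18] -> [9, 1] -> [1, 9] -> [4, 12] -> 12
  [-5, -4, 5, -48, 43, -15, -40] -> [-10, -9, 0, -53, 38, -20, -45] -> [-10, -9] -> [-10, -9] -> [-7, -6] -> -6
  [-48, -4, -21, 7, 4, 23, -19, -37, 46] -> [-53, -9, -26, 2, -1, 18, -24, -42, 41] -> [-53, -9] -> [-53, -9] -> [-50, -6] -> -6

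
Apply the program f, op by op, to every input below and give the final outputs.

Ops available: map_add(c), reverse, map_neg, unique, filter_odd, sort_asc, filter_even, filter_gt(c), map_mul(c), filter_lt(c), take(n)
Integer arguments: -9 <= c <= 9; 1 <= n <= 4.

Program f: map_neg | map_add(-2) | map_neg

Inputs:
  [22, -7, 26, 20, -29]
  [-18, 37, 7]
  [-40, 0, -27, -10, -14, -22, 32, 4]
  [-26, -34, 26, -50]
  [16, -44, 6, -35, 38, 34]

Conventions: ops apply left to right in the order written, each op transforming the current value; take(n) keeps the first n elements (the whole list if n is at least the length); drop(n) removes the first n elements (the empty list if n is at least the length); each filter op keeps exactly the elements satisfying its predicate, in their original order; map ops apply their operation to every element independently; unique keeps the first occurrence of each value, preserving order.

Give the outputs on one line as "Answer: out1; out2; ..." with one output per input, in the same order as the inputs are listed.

[24, -5, 28, 22, -27]; [-16, 39, 9]; [-38, 2, -25, -8, -12, -20, 34, 6]; [-24, -32, 28, -48]; [18, -42, 8, -33, 40, 36]

Execution, op by op:
  [22, -7, 26, 20, -29] -> [-22, 7, -26, -20, 29] -> [-24, 5, -28, -22, 27] -> [24, -5, 28, 22, -27]
  [-18, 37, 7] -> [18, -37, -7] -> [16, -39, -9] -> [-16, 39, 9]
  [-40, 0, -27, -10, -14, -22, 32, 4] -> [40, 0, 27, 10, 14, 22, -32, -4] -> [38, -2, 25, 8, 12, 20, -34, -6] -> [-38, 2, -25, -8, -12, -20, 34, 6]
  [-26, -34, 26, -50] -> [26, 34, -26, 50] -> [24, 32, -28, 48] -> [-24, -32, 28, -48]
  [16, -44, 6, -35, 38, 34] -> [-16, 44, -6, 35, -38, -34] -> [-18, 42, -8, 33, -40, -36] -> [18, -42, 8, -33, 40, 36]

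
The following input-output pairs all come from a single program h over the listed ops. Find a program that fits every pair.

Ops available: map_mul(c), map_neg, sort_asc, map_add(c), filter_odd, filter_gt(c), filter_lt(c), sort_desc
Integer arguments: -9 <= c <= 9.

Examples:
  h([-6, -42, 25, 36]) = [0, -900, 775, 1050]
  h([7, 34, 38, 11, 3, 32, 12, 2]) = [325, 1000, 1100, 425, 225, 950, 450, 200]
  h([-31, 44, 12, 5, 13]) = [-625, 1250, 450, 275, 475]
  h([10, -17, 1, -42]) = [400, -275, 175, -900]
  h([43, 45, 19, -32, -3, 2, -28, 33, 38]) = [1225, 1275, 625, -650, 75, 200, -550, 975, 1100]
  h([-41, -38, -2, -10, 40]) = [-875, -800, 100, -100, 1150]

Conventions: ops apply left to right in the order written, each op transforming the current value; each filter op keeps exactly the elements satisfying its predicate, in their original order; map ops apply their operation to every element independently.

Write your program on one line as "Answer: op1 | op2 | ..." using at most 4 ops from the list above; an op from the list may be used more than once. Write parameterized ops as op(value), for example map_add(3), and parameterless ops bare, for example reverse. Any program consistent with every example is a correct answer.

map_add(6) | map_neg | map_mul(-5) | map_mul(5)

Check, running the answer program on each example:
  [-6, -42, 25, 36] -> [0, -36, 31, 42] -> [0, 36, -31, -42] -> [0, -180, 155, 210] -> [0, -900, 775, 1050]
  [7, 34, 38, 11, 3, 32, 12, 2] -> [13, 40, 44, 17, 9, 38, 18, 8] -> [-13, -40, -44, -17, -9, -38, -18, -8] -> [65, 200, 220, 85, 45, 190, 90, 40] -> [325, 1000, 1100, 425, 225, 950, 450, 200]
  [-31, 44, 12, 5, 13] -> [-25, 50, 18, 11, 19] -> [25, -50, -18, -11, -19] -> [-125, 250, 90, 55, 95] -> [-625, 1250, 450, 275, 475]
  [10, -17, 1, -42] -> [16, -11, 7, -36] -> [-16, 11, -7, 36] -> [80, -55, 35, -180] -> [400, -275, 175, -900]
  [43, 45, 19, -32, -3, 2, -28, 33, 38] -> [49, 51, 25, -26, 3, 8, -22, 39, 44] -> [-49, -51, -25, 26, -3, -8, 22, -39, -44] -> [245, 255, 125, -130, 15, 40, -110, 195, 220] -> [1225, 1275, 625, -650, 75, 200, -550, 975, 1100]
  [-41, -38, -2, -10, 40] -> [-35, -32, 4, -4, 46] -> [35, 32, -4, 4, -46] -> [-175, -160, 20, -20, 230] -> [-875, -800, 100, -100, 1150]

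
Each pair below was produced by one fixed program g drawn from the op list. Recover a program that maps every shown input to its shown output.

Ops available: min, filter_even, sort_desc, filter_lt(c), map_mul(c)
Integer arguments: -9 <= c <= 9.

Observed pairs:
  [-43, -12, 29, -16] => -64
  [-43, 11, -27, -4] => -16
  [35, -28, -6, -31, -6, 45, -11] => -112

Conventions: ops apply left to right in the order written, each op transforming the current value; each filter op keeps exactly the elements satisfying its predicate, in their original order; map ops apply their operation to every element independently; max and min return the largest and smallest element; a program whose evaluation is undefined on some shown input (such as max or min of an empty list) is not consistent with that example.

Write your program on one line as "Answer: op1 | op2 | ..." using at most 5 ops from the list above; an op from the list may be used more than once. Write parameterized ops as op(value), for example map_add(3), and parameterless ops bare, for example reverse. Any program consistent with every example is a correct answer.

filter_even | map_mul(-1) | sort_desc | map_mul(-4) | min

Check, running the answer program on each example:
  [-43, -12, 29, -16] -> [-12, -16] -> [12, 16] -> [16, 12] -> [-64, -48] -> -64
  [-43, 11, -27, -4] -> [-4] -> [4] -> [4] -> [-16] -> -16
  [35, -28, -6, -31, -6, 45, -11] -> [-28, -6, -6] -> [28, 6, 6] -> [28, 6, 6] -> [-112, -24, -24] -> -112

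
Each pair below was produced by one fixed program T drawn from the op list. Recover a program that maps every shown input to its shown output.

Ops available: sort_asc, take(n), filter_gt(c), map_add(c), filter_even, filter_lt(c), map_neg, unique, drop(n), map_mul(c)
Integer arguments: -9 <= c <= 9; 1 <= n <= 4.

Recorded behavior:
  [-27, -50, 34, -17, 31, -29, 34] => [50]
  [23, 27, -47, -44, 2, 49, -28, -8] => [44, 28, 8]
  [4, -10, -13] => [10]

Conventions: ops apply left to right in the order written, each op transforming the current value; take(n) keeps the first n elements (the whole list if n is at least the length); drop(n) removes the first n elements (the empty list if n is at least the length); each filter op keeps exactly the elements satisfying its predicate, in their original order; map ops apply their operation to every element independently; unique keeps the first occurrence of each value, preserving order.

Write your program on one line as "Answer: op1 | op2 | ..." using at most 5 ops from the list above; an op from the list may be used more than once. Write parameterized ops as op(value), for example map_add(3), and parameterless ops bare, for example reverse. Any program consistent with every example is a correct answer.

sort_asc | filter_lt(1) | filter_even | map_neg

Check, running the answer program on each example:
  [-27, -50, 34, -17, 31, -29, 34] -> [-50, -29, -27, -17, 31, 34, 34] -> [-50, -29, -27, -17] -> [-50] -> [50]
  [23, 27, -47, -44, 2, 49, -28, -8] -> [-47, -44, -28, -8, 2, 23, 27, 49] -> [-47, -44, -28, -8] -> [-44, -28, -8] -> [44, 28, 8]
  [4, -10, -13] -> [-13, -10, 4] -> [-13, -10] -> [-10] -> [10]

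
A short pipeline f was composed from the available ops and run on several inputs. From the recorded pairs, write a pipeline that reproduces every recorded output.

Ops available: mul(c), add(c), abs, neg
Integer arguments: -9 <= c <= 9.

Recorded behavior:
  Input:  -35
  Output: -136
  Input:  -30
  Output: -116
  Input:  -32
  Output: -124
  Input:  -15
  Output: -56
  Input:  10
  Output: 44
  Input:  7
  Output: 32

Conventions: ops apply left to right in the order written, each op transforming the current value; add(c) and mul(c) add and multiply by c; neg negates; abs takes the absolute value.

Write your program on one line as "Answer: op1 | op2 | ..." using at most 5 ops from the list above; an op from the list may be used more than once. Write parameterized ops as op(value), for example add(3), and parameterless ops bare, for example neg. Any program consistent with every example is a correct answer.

mul(4) | neg | add(-4) | neg

Check, running the answer program on each example:
  -35 -> -140 -> 140 -> 136 -> -136
  -30 -> -120 -> 120 -> 116 -> -116
  -32 -> -128 -> 128 -> 124 -> -124
  -15 -> -60 -> 60 -> 56 -> -56
  10 -> 40 -> -40 -> -44 -> 44
  7 -> 28 -> -28 -> -32 -> 32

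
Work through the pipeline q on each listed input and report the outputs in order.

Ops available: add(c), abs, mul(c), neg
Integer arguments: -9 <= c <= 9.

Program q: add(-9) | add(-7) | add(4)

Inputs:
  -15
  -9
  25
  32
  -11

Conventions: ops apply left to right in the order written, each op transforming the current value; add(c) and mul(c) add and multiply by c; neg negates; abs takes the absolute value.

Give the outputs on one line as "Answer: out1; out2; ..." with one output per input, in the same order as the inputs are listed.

-27; -21; 13; 20; -23

Execution, op by op:
  -15 -> -24 -> -31 -> -27
  -9 -> -18 -> -25 -> -21
  25 -> 16 -> 9 -> 13
  32 -> 23 -> 16 -> 20
  -11 -> -20 -> -27 -> -23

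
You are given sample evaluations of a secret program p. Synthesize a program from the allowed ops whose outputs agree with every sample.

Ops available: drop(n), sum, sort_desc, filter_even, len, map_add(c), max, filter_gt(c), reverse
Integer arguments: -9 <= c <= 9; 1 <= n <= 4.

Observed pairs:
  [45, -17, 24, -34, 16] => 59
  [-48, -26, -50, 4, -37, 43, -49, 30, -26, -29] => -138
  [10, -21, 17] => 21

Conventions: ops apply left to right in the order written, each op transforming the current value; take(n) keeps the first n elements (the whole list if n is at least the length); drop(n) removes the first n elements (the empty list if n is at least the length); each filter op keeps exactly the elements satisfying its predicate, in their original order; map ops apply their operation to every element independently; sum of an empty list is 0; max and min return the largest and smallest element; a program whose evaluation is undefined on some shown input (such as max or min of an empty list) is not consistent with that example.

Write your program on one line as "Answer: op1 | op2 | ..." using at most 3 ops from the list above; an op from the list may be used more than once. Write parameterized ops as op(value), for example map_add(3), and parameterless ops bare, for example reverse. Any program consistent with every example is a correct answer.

reverse | map_add(5) | sum

Check, running the answer program on each example:
  [45, -17, 24, -34, 16] -> [16, -34, 24, -17, 45] -> [21, -29, 29, -12, 50] -> 59
  [-48, -26, -50, 4, -37, 43, -49, 30, -26, -29] -> [-29, -26, 30, -49, 43, -37, 4, -50, -26, -48] -> [-24, -21, 35, -44, 48, -32, 9, -45, -21, -43] -> -138
  [10, -21, 17] -> [17, -21, 10] -> [22, -16, 15] -> 21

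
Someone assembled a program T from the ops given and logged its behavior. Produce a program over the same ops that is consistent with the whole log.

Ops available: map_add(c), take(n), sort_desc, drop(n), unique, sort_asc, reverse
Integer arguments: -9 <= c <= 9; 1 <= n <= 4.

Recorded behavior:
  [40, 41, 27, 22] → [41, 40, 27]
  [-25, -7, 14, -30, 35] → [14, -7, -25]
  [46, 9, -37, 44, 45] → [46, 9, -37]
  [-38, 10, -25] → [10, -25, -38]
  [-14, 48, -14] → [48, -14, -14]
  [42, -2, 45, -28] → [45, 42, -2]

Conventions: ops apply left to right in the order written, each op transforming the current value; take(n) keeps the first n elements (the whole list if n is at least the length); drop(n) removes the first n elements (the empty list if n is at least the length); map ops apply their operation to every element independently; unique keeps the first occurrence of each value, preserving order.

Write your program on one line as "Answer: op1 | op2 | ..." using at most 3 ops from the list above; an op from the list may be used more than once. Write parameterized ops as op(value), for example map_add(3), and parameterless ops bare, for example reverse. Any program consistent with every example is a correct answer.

take(3) | sort_desc

Check, running the answer program on each example:
  [40, 41, 27, 22] -> [40, 41, 27] -> [41, 40, 27]
  [-25, -7, 14, -30, 35] -> [-25, -7, 14] -> [14, -7, -25]
  [46, 9, -37, 44, 45] -> [46, 9, -37] -> [46, 9, -37]
  [-38, 10, -25] -> [-38, 10, -25] -> [10, -25, -38]
  [-14, 48, -14] -> [-14, 48, -14] -> [48, -14, -14]
  [42, -2, 45, -28] -> [42, -2, 45] -> [45, 42, -2]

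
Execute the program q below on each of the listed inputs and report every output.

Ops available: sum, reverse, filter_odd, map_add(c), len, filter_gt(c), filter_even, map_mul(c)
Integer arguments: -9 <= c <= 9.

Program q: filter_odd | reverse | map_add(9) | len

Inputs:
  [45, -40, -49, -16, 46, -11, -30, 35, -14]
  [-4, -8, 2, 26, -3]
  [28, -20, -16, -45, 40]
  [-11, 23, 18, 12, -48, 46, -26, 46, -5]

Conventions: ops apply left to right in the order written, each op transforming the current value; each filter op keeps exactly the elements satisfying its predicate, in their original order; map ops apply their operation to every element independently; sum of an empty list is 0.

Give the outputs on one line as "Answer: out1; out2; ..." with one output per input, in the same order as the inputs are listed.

4; 1; 1; 3

Execution, op by op:
  [45, -40, -49, -16, 46, -11, -30, 35, -14] -> [45, -49, -11, 35] -> [35, -11, -49, 45] -> [44, -2, -40, 54] -> 4
  [-4, -8, 2, 26, -3] -> [-3] -> [-3] -> [6] -> 1
  [28, -20, -16, -45, 40] -> [-45] -> [-45] -> [-36] -> 1
  [-11, 23, 18, 12, -48, 46, -26, 46, -5] -> [-11, 23, -5] -> [-5, 23, -11] -> [4, 32, -2] -> 3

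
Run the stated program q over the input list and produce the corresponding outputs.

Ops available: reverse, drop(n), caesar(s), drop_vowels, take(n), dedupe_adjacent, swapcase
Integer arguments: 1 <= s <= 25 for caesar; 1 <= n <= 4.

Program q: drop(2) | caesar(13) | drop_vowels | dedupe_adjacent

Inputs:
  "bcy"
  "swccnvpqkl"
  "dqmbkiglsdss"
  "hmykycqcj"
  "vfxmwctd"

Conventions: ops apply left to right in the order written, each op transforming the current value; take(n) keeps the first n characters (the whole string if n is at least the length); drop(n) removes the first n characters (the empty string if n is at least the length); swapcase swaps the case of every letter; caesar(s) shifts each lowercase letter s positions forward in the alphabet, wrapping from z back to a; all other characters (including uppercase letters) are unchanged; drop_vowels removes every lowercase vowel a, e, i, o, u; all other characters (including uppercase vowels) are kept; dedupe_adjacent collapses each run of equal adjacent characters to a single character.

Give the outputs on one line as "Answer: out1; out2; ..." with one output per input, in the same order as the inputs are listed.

Execution, op by op:
  "bcy" -> "y" -> "l" -> "l" -> "l"
  "swccnvpqkl" -> "ccnvpqkl" -> "ppaicdxy" -> "ppcdxy" -> "pcdxy"
  "dqmbkiglsdss" -> "mbkiglsdss" -> "zoxvtyfqff" -> "zxvtyfqff" -> "zxvtyfqf"
  "hmykycqcj" -> "ykycqcj" -> "lxlpdpw" -> "lxlpdpw" -> "lxlpdpw"
  "vfxmwctd" -> "xmwctd" -> "kzjpgq" -> "kzjpgq" -> "kzjpgq"

"l"; "pcdxy"; "zxvtyfqf"; "lxlpdpw"; "kzjpgq"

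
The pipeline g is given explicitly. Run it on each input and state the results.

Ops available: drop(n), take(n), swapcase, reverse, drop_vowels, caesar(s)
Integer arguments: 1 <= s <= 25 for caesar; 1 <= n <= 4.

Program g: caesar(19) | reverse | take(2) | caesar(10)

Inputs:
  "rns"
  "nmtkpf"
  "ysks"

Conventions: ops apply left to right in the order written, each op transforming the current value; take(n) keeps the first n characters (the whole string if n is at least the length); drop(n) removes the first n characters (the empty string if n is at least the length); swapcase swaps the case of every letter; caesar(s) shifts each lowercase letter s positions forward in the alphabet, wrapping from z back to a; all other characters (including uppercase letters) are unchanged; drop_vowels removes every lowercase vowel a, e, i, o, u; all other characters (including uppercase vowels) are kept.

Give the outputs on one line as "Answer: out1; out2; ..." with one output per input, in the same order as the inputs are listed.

"vq"; "is"; "vn"

Execution, op by op:
  "rns" -> "kgl" -> "lgk" -> "lg" -> "vq"
  "nmtkpf" -> "gfmdiy" -> "yidmfg" -> "yi" -> "is"
  "ysks" -> "rldl" -> "ldlr" -> "ld" -> "vn"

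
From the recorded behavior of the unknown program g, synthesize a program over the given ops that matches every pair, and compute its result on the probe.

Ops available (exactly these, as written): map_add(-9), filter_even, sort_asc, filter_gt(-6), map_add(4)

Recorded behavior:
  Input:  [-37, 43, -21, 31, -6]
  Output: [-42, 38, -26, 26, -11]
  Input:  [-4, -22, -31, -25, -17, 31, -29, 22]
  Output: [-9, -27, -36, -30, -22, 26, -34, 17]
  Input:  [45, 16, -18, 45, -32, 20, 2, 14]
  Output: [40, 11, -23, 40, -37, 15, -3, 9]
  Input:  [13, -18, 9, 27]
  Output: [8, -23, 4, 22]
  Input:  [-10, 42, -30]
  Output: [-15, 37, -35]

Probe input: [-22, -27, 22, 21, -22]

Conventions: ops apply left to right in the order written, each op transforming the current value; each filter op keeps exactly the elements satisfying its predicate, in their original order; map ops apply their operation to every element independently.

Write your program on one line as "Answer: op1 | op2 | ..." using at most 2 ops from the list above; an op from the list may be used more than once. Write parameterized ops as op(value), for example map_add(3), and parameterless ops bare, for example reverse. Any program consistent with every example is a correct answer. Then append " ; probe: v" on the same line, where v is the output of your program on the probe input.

map_add(4) | map_add(-9) ; probe: [-27, -32, 17, 16, -27]

Check, running the answer program on each example:
  [-37, 43, -21, 31, -6] -> [-33, 47, -17, 35, -2] -> [-42, 38, -26, 26, -11]
  [-4, -22, -31, -25, -17, 31, -29, 22] -> [0, -18, -27, -21, -13, 35, -25, 26] -> [-9, -27, -36, -30, -22, 26, -34, 17]
  [45, 16, -18, 45, -32, 20, 2, 14] -> [49, 20, -14, 49, -28, 24, 6, 18] -> [40, 11, -23, 40, -37, 15, -3, 9]
  [13, -18, 9, 27] -> [17, -14, 13, 31] -> [8, -23, 4, 22]
  [-10, 42, -30] -> [-6, 46, -26] -> [-15, 37, -35]
  probe: [-22, -27, 22, 21, -22] -> [-18, -23, 26, 25, -18] -> [-27, -32, 17, 16, -27]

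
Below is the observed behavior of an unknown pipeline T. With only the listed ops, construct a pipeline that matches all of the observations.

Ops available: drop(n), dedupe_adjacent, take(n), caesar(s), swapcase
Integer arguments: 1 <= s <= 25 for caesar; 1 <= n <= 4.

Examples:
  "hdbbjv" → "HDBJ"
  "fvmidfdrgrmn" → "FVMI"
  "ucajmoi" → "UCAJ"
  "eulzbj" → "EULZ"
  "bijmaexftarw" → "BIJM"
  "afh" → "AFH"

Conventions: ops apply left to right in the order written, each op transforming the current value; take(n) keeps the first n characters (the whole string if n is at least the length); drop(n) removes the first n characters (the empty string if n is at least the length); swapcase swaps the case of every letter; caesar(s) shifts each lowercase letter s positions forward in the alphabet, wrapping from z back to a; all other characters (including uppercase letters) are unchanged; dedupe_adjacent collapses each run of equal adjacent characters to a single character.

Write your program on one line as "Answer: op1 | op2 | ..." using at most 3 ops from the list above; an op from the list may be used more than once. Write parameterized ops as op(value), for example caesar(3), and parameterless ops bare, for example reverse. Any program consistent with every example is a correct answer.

swapcase | dedupe_adjacent | take(4)

Check, running the answer program on each example:
  "hdbbjv" -> "HDBBJV" -> "HDBJV" -> "HDBJ"
  "fvmidfdrgrmn" -> "FVMIDFDRGRMN" -> "FVMIDFDRGRMN" -> "FVMI"
  "ucajmoi" -> "UCAJMOI" -> "UCAJMOI" -> "UCAJ"
  "eulzbj" -> "EULZBJ" -> "EULZBJ" -> "EULZ"
  "bijmaexftarw" -> "BIJMAEXFTARW" -> "BIJMAEXFTARW" -> "BIJM"
  "afh" -> "AFH" -> "AFH" -> "AFH"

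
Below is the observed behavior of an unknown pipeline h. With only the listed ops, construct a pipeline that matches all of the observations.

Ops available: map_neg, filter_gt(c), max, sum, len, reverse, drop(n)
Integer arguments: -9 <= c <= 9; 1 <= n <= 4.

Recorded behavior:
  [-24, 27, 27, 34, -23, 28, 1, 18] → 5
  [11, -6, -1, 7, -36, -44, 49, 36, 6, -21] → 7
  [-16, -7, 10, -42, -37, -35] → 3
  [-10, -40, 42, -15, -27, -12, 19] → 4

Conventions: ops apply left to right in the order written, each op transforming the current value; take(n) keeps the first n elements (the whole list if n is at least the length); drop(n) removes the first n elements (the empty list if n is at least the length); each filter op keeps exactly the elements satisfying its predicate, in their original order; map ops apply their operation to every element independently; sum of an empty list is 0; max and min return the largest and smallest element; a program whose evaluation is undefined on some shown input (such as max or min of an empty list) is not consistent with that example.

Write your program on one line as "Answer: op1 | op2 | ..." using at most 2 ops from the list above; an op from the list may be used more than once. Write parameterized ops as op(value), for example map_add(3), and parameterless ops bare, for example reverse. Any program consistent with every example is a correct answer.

drop(3) | len

Check, running the answer program on each example:
  [-24, 27, 27, 34, -23, 28, 1, 18] -> [34, -23, 28, 1, 18] -> 5
  [11, -6, -1, 7, -36, -44, 49, 36, 6, -21] -> [7, -36, -44, 49, 36, 6, -21] -> 7
  [-16, -7, 10, -42, -37, -35] -> [-42, -37, -35] -> 3
  [-10, -40, 42, -15, -27, -12, 19] -> [-15, -27, -12, 19] -> 4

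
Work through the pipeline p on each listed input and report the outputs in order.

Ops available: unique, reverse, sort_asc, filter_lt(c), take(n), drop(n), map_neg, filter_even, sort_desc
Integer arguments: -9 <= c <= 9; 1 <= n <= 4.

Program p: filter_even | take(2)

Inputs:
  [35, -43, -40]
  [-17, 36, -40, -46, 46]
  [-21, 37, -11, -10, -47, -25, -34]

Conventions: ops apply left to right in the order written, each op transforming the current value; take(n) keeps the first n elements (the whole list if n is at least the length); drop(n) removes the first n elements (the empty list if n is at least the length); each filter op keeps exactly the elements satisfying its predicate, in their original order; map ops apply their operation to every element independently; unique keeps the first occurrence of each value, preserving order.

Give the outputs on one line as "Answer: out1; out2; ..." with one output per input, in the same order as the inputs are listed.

[-40]; [36, -40]; [-10, -34]

Execution, op by op:
  [35, -43, -40] -> [-40] -> [-40]
  [-17, 36, -40, -46, 46] -> [36, -40, -46, 46] -> [36, -40]
  [-21, 37, -11, -10, -47, -25, -34] -> [-10, -34] -> [-10, -34]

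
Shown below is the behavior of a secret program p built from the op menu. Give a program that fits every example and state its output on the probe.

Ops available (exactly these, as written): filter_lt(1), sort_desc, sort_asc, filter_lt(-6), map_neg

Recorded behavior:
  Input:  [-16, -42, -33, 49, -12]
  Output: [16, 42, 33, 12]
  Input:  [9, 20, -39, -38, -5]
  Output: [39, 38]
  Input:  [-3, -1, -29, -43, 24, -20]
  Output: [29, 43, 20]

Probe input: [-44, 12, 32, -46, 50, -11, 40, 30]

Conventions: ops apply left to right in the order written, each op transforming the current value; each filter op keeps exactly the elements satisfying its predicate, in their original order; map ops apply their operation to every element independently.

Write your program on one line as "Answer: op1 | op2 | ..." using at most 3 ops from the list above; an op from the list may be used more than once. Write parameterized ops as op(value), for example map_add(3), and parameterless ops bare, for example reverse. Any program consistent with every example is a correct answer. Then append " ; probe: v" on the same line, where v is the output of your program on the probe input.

filter_lt(-6) | map_neg ; probe: [44, 46, 11]

Check, running the answer program on each example:
  [-16, -42, -33, 49, -12] -> [-16, -42, -33, -12] -> [16, 42, 33, 12]
  [9, 20, -39, -38, -5] -> [-39, -38] -> [39, 38]
  [-3, -1, -29, -43, 24, -20] -> [-29, -43, -20] -> [29, 43, 20]
  probe: [-44, 12, 32, -46, 50, -11, 40, 30] -> [-44, -46, -11] -> [44, 46, 11]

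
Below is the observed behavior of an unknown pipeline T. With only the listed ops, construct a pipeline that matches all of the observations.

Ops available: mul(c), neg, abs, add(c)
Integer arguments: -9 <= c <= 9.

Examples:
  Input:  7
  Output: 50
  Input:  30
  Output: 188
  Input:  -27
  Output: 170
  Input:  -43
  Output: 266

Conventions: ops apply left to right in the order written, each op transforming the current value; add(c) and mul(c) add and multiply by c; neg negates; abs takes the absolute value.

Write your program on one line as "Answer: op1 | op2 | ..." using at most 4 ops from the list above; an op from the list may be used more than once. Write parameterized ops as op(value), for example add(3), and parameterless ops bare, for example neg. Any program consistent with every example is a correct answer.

abs | mul(6) | add(8)

Check, running the answer program on each example:
  7 -> 7 -> 42 -> 50
  30 -> 30 -> 180 -> 188
  -27 -> 27 -> 162 -> 170
  -43 -> 43 -> 258 -> 266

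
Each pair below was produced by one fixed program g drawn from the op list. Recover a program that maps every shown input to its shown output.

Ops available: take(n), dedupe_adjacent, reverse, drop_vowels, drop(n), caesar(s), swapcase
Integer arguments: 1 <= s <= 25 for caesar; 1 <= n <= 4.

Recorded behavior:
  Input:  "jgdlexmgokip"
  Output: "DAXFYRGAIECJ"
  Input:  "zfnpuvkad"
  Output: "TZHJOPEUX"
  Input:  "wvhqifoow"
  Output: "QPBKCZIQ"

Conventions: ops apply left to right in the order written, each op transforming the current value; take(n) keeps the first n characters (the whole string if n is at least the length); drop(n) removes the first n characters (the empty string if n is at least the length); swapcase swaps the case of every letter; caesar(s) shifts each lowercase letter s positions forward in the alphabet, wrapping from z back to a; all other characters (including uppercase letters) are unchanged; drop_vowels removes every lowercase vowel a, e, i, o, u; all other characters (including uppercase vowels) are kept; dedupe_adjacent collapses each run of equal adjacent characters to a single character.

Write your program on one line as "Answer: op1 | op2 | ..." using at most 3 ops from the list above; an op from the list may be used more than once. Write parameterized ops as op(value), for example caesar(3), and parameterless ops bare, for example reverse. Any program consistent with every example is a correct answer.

caesar(20) | dedupe_adjacent | swapcase

Check, running the answer program on each example:
  "jgdlexmgokip" -> "daxfyrgaiecj" -> "daxfyrgaiecj" -> "DAXFYRGAIECJ"
  "zfnpuvkad" -> "tzhjopeux" -> "tzhjopeux" -> "TZHJOPEUX"
  "wvhqifoow" -> "qpbkcziiq" -> "qpbkcziq" -> "QPBKCZIQ"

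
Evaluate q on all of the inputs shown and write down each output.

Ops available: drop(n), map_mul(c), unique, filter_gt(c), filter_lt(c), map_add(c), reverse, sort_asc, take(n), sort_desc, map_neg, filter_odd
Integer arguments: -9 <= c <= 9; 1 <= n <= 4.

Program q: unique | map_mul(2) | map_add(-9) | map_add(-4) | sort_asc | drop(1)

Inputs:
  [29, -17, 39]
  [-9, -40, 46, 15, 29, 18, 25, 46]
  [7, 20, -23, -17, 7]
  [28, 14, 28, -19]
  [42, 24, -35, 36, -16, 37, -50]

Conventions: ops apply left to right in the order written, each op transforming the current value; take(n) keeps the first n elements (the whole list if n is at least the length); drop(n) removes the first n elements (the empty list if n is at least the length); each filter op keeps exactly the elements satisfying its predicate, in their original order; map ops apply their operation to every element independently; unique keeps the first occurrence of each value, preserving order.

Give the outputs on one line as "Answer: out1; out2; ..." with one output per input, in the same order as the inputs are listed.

[45, 65]; [-31, 17, 23, 37, 45, 79]; [-47, 1, 27]; [15, 43]; [-83, -45, 35, 59, 61, 71]

Execution, op by op:
  [29, -17, 39] -> [29, -17, 39] -> [58, -34, 78] -> [49, -43, 69] -> [45, -47, 65] -> [-47, 45, 65] -> [45, 65]
  [-9, -40, 46, 15, 29, 18, 25, 46] -> [-9, -40, 46, 15, 29, 18, 25] -> [-18, -80, 92, 30, 58, 36, 50] -> [-27, -89, 83, 21, 49, 27, 41] -> [-31, -93, 79, 17, 45, 23, 37] -> [-93, -31, 17, 23, 37, 45, 79] -> [-31, 17, 23, 37, 45, 79]
  [7, 20, -23, -17, 7] -> [7, 20, -23, -17] -> [14, 40, -46, -34] -> [5, 31, -55, -43] -> [1, 27, -59, -47] -> [-59, -47, 1, 27] -> [-47, 1, 27]
  [28, 14, 28, -19] -> [28, 14, -19] -> [56, 28, -38] -> [47, 19, -47] -> [43, 15, -51] -> [-51, 15, 43] -> [15, 43]
  [42, 24, -35, 36, -16, 37, -50] -> [42, 24, -35, 36, -16, 37, -50] -> [84, 48, -70, 72, -32, 74, -100] -> [75, 39, -79, 63, -41, 65, -109] -> [71, 35, -83, 59, -45, 61, -113] -> [-113, -83, -45, 35, 59, 61, 71] -> [-83, -45, 35, 59, 61, 71]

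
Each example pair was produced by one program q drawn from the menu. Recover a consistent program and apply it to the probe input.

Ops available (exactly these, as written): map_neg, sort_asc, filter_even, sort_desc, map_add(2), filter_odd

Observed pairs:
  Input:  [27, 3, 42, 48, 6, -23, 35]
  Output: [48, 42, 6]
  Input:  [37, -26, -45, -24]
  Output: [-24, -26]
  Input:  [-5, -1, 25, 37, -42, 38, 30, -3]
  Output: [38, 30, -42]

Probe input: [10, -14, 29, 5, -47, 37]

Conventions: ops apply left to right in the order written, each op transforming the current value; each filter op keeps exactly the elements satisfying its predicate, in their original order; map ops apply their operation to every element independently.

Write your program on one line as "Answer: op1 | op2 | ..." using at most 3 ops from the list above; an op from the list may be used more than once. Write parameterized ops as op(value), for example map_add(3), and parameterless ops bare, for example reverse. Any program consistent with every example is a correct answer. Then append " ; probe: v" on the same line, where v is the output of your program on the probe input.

filter_even | sort_asc | sort_desc ; probe: [10, -14]

Check, running the answer program on each example:
  [27, 3, 42, 48, 6, -23, 35] -> [42, 48, 6] -> [6, 42, 48] -> [48, 42, 6]
  [37, -26, -45, -24] -> [-26, -24] -> [-26, -24] -> [-24, -26]
  [-5, -1, 25, 37, -42, 38, 30, -3] -> [-42, 38, 30] -> [-42, 30, 38] -> [38, 30, -42]
  probe: [10, -14, 29, 5, -47, 37] -> [10, -14] -> [-14, 10] -> [10, -14]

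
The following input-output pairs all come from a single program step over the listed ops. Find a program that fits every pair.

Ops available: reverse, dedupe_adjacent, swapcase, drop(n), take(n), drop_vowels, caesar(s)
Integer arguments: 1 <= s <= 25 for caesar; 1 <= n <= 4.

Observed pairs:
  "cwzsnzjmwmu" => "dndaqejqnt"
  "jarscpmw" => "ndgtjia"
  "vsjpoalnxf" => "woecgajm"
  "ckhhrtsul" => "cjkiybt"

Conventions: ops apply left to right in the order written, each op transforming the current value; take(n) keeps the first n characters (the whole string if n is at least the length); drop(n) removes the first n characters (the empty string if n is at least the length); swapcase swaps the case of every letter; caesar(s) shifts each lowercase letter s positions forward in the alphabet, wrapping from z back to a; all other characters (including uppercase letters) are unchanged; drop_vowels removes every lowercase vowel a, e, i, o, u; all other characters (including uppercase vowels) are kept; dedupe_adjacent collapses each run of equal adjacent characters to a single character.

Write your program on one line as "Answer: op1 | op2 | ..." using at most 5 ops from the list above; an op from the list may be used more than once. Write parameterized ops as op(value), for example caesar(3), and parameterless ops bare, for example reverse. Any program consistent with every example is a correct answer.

drop_vowels | dedupe_adjacent | caesar(17) | reverse

Check, running the answer program on each example:
  "cwzsnzjmwmu" -> "cwzsnzjmwm" -> "cwzsnzjmwm" -> "tnqjeqadnd" -> "dndaqejqnt"
  "jarscpmw" -> "jrscpmw" -> "jrscpmw" -> "aijtgdn" -> "ndgtjia"
  "vsjpoalnxf" -> "vsjplnxf" -> "vsjplnxf" -> "mjagceow" -> "woecgajm"
  "ckhhrtsul" -> "ckhhrtsl" -> "ckhrtsl" -> "tbyikjc" -> "cjkiybt"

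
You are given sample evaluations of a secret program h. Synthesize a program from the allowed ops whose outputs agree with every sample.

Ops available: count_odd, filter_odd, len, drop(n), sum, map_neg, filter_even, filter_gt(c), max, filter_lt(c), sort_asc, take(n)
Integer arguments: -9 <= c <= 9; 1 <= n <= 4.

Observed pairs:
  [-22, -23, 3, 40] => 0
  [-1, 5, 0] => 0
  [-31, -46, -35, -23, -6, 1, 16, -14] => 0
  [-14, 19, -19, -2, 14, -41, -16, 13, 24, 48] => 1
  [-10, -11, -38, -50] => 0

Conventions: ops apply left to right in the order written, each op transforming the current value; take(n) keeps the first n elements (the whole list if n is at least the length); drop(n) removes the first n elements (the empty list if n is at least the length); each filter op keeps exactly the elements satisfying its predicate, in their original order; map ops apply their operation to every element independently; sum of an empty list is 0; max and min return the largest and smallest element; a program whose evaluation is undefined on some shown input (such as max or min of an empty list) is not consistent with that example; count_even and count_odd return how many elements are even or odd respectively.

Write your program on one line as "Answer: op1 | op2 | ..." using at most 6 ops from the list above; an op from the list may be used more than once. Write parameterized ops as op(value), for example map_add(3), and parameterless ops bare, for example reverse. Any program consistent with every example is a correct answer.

filter_gt(4) | map_neg | filter_odd | drop(1) | map_neg | len

Check, running the answer program on each example:
  [-22, -23, 3, 40] -> [40] -> [-40] -> [] -> [] -> [] -> 0
  [-1, 5, 0] -> [5] -> [-5] -> [-5] -> [] -> [] -> 0
  [-31, -46, -35, -23, -6, 1, 16, -14] -> [16] -> [-16] -> [] -> [] -> [] -> 0
  [-14, 19, -19, -2, 14, -41, -16, 13, 24, 48] -> [19, 14, 13, 24, 48] -> [-19, -14, -13, -24, -48] -> [-19, -13] -> [-13] -> [13] -> 1
  [-10, -11, -38, -50] -> [] -> [] -> [] -> [] -> [] -> 0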